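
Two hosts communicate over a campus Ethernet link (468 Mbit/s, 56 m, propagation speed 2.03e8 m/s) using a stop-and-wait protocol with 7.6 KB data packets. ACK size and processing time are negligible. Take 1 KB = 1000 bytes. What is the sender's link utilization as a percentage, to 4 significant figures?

t_tx = L/R = 60800/468000000 = 0.000129915 s.
t_prop = 56/2.03e+08 = 2.75862e-07 s; RTT = 5.51724e-07 s.
Cycle = t_tx + RTT = 0.000130466 s.
Utilization = t_tx / cycle = 0.000129915/0.000130466 = 99.58 %.

99.58 %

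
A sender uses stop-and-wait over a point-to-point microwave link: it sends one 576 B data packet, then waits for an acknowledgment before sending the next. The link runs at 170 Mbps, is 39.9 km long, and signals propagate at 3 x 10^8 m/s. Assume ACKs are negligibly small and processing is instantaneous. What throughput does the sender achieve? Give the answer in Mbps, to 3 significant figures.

15.7 Mbps

t_tx = L/R = 4608/170000000 = 2.71059e-05 s.
t_prop = 39900/300000000 = 0.000133 s; RTT = 0.000266 s.
Cycle = t_tx + RTT = 0.000293106 s.
Throughput = L / cycle = 4608 / 0.000293106 = 15.7 Mbps.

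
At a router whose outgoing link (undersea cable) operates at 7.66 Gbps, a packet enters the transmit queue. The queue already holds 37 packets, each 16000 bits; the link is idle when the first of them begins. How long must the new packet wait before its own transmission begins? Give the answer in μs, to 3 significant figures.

77.3 μs

Each queued packet: L/R = 16000/7660000000 = 2.08877 μs.
37 queued → 77.2846 μs.
Queuing delay = 77.3 μs.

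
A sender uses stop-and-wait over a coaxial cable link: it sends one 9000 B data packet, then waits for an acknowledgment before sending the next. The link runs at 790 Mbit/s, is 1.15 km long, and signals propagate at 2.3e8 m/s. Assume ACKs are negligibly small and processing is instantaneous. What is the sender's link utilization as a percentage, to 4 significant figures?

90.11 %

t_tx = L/R = 72000/790000000 = 9.11392e-05 s.
t_prop = 1150/2.3e+08 = 5e-06 s; RTT = 1e-05 s.
Cycle = t_tx + RTT = 0.000101139 s.
Utilization = t_tx / cycle = 9.11392e-05/0.000101139 = 90.11 %.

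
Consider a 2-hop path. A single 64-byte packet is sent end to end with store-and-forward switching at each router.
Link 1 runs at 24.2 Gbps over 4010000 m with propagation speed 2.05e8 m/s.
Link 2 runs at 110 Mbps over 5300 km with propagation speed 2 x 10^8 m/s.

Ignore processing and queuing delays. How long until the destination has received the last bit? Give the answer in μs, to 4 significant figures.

46070 μs

L = 64 × 8 = 512 bits.
Transmission delays (L/R per hop): 0.021157, 4.65455 μs; sum = 4.6757 μs.
Propagation delays (d/s per hop): 19561, 26500 μs; sum = 46061 μs.
End-to-end = 46070 μs.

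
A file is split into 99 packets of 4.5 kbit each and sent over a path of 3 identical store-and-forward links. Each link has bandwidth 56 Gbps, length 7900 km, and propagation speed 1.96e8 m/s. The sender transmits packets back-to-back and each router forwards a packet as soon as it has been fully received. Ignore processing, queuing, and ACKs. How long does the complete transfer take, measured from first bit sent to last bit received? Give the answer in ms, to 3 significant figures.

Per-hop transmission t_tx = L/R = 4500/56000000000 = 8.03571e-05 ms.
Per-hop propagation t_prop = 7900000/196000000 = 40.3061 ms.
Pipeline fill: first packet needs 3·t_tx to clear all hops; remaining 98 packets each add one t_tx.
Total = (3+99-1)·t_tx + 3·t_prop = 101·8.03571e-05 + 3·40.3061 = 121 ms.

121 ms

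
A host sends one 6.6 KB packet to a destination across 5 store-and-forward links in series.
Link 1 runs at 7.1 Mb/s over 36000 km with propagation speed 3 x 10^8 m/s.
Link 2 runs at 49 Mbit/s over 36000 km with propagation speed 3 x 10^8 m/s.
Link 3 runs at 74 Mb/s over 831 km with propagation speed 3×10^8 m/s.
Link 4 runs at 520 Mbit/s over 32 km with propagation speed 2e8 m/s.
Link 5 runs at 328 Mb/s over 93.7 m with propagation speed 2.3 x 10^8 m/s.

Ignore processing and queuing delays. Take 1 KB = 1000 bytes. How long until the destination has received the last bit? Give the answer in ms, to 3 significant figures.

L = 52800 bits.
Transmission delays (L/R per hop): 7.43662, 1.07755, 0.713514, 0.101538, 0.160976 ms; sum = 9.4902 ms.
Propagation delays (d/s per hop): 120, 120, 2.77, 0.16, 0.000407391 ms; sum = 242.93 ms.
End-to-end = 252 ms.

252 ms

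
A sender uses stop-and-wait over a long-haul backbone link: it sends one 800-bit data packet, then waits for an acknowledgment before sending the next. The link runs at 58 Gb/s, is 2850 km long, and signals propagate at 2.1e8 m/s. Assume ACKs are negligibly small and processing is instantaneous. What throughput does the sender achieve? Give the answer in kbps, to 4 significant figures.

29.47 kbps

t_tx = L/R = 800/58000000000 = 1.37931e-08 s.
t_prop = 2850000/210000000 = 0.0135714 s; RTT = 0.0271429 s.
Cycle = t_tx + RTT = 0.0271429 s.
Throughput = L / cycle = 800 / 0.0271429 = 29.47 kbps.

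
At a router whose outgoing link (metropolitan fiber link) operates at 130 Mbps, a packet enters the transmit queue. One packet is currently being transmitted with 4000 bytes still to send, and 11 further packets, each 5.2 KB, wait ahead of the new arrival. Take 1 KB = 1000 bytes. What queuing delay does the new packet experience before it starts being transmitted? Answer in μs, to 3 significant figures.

Each queued packet: L/R = 41600/130000000 = 320 μs.
11 queued → 3520 μs.
Plus remaining 32000 bits of current packet: 246.154 μs.
Queuing delay = 3770 μs.

3770 μs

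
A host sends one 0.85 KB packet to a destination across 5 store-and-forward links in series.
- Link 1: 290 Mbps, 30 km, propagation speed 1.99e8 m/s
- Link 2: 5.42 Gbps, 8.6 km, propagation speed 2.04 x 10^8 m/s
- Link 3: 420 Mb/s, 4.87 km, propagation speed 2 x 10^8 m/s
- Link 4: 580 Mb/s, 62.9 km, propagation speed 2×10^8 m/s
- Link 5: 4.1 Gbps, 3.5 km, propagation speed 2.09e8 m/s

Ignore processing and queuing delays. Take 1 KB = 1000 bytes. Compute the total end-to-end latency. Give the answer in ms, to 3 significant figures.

0.603 ms

L = 6800 bits.
Transmission delays (L/R per hop): 0.0234483, 0.00125461, 0.0161905, 0.0117241, 0.00165854 ms; sum = 0.054276 ms.
Propagation delays (d/s per hop): 0.150754, 0.0421569, 0.02435, 0.3145, 0.0167464 ms; sum = 0.548507 ms.
End-to-end = 0.603 ms.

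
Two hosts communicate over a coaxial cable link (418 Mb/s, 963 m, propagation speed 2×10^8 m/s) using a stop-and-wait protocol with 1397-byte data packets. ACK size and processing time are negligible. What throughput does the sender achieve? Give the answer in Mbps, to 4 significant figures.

307.3 Mbps

t_tx = L/R = 11176/418000000 = 2.67368e-05 s.
t_prop = 963/200000000 = 4.815e-06 s; RTT = 9.63e-06 s.
Cycle = t_tx + RTT = 3.63668e-05 s.
Throughput = L / cycle = 11176 / 3.63668e-05 = 307.3 Mbps.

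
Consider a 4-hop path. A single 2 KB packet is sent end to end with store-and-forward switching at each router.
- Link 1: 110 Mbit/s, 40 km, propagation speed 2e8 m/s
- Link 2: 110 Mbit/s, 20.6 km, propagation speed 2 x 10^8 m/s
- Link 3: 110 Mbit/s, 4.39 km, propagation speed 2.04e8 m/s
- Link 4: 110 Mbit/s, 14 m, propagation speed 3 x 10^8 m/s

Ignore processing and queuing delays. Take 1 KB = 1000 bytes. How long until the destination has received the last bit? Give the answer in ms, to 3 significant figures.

L = 16000 bits.
Transmission delay per hop = L/R = 16000/110000000 = 0.145455 ms; 4 hops → 0.581818 ms.
Propagation delays (d/s per hop): 0.2, 0.103, 0.0215196, 4.66667e-05 ms; sum = 0.324566 ms.
End-to-end = 0.906 ms.

0.906 ms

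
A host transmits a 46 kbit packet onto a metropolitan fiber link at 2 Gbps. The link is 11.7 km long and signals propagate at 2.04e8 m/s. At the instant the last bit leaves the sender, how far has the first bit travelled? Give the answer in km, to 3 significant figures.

t_tx = L/R = 46000/2000000000 = 2.3e-05 s.
Distance = s × t_tx = 204000000 × 2.3e-05 = 4.69 km.

4.69 km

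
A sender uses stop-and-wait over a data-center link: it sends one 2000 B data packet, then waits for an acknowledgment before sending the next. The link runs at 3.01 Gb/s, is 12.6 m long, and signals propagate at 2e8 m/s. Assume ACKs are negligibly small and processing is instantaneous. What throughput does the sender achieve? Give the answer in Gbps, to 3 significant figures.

t_tx = L/R = 16000/3010000000 = 5.31561e-06 s.
t_prop = 12.6/200000000 = 6.3e-08 s; RTT = 1.26e-07 s.
Cycle = t_tx + RTT = 5.44161e-06 s.
Throughput = L / cycle = 16000 / 5.44161e-06 = 2.94 Gbps.

2.94 Gbps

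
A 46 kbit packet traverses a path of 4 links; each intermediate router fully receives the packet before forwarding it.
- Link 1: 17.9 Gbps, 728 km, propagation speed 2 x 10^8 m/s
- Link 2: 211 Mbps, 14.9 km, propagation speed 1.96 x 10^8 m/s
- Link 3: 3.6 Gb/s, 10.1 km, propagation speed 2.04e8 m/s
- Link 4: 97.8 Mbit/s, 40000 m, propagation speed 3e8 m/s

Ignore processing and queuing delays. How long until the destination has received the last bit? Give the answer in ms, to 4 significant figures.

4.603 ms

L = 46000 bits.
Transmission delays (L/R per hop): 0.00256983, 0.218009, 0.0127778, 0.470348 ms; sum = 0.703705 ms.
Propagation delays (d/s per hop): 3.64, 0.0760204, 0.0495098, 0.133333 ms; sum = 3.89886 ms.
End-to-end = 4.603 ms.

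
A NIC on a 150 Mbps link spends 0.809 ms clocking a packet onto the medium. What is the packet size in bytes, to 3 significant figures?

15200 bytes

L = R × t_tx = 150000000 b/s × 0.000809 s = 121350 bits.
In bytes: 121350 / 8 = 15200 bytes.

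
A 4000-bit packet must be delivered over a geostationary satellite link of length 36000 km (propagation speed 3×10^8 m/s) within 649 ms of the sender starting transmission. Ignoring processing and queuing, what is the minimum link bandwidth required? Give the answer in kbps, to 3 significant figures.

7.56 kbps

Propagation delay = 36000000 / 300000000 = 120 ms.
Transmission budget = 649 − 120 = 529 ms.
R ≥ L / t_tx = 4000 bits / 0.529 s = 7.56 kbps.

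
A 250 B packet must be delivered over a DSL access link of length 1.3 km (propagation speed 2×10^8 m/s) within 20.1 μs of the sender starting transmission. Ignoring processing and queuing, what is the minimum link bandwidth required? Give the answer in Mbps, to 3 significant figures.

L = 2000 bits.
Propagation delay = 1300 / 200000000 = 6.5 μs.
Transmission budget = 20.1 − 6.5 = 13.6 μs.
R ≥ L / t_tx = 2000 bits / 1.36e-05 s = 147 Mbps.

147 Mbps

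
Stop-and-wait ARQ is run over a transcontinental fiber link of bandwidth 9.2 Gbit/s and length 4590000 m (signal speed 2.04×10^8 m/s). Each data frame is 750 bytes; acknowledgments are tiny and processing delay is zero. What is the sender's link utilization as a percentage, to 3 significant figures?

t_tx = L/R = 6000/9200000000 = 6.52174e-07 s.
t_prop = 4590000/204000000 = 0.0225 s; RTT = 0.045 s.
Cycle = t_tx + RTT = 0.0450007 s.
Utilization = t_tx / cycle = 6.52174e-07/0.0450007 = 0.00145 %.

0.00145 %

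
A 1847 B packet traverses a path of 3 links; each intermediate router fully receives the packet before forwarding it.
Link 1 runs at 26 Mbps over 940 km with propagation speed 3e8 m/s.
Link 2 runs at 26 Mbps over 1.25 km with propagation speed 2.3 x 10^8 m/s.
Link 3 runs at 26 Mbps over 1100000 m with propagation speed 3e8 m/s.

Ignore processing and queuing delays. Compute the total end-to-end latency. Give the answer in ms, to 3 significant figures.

8.51 ms

L = 1847 × 8 = 14776 bits.
Transmission delay per hop = L/R = 14776/26000000 = 0.568308 ms; 3 hops → 1.70492 ms.
Propagation delays (d/s per hop): 3.13333, 0.00543478, 3.66667 ms; sum = 6.80543 ms.
End-to-end = 8.51 ms.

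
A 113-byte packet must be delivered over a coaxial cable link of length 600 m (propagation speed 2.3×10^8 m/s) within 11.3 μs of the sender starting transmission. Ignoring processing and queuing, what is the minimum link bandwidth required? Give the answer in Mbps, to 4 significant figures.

L = 904 bits.
Propagation delay = 600 / 2.3e+08 = 2.6087 μs.
Transmission budget = 11.3 − 2.6087 = 8.6913 μs.
R ≥ L / t_tx = 904 bits / 8.6913e-06 s = 104.0 Mbps.

104.0 Mbps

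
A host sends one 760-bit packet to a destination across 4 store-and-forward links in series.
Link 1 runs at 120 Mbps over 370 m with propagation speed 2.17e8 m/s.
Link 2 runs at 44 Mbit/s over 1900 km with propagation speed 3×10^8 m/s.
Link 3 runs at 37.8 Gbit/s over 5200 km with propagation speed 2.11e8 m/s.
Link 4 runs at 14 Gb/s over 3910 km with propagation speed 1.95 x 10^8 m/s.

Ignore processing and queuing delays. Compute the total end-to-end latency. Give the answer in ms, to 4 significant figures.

Transmission delays (L/R per hop): 0.00633333, 0.0172727, 2.01058e-05, 5.42857e-05 ms; sum = 0.0236805 ms.
Propagation delays (d/s per hop): 0.00170507, 6.33333, 24.6445, 20.0513 ms; sum = 51.0309 ms.
End-to-end = 51.05 ms.

51.05 ms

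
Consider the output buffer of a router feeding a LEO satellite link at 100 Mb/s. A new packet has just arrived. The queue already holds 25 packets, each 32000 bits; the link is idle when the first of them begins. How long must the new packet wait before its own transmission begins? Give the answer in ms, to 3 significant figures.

Each queued packet: L/R = 32000/100000000 = 0.32 ms.
25 queued → 8 ms.
Queuing delay = 8.00 ms.

8.00 ms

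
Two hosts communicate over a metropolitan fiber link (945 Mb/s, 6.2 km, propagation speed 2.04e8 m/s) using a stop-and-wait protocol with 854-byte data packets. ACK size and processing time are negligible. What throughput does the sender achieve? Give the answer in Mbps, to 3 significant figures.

t_tx = L/R = 6832/945000000 = 7.22963e-06 s.
t_prop = 6200/204000000 = 3.03922e-05 s; RTT = 6.07843e-05 s.
Cycle = t_tx + RTT = 6.80139e-05 s.
Throughput = L / cycle = 6832 / 6.80139e-05 = 100 Mbps.

100 Mbps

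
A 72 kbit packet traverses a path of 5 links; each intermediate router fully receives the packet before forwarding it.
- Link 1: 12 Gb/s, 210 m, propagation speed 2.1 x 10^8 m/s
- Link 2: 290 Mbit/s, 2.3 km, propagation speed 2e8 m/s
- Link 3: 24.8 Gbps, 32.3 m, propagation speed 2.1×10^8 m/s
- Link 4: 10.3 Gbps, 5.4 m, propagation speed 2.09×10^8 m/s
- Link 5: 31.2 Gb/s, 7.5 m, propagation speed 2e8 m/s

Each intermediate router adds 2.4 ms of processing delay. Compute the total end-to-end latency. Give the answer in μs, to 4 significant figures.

9879 μs

L = 72000 bits.
Transmission delays (L/R per hop): 6, 248.276, 2.90323, 6.99029, 2.30769 μs; sum = 266.477 μs.
Propagation delays (d/s per hop): 1, 11.5, 0.15381, 0.0258373, 0.0375 μs; sum = 12.7171 μs.
Processing at 4 router(s): 4 × 2.4 ms = 9600 μs.
End-to-end = 9879 μs.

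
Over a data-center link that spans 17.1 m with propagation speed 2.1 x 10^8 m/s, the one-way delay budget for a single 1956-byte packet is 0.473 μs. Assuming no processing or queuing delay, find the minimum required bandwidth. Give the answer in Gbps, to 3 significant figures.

40.0 Gbps

L = 15648 bits.
Propagation delay = 17.1 / 210000000 = 0.0814286 μs.
Transmission budget = 0.473 − 0.0814286 = 0.391571 μs.
R ≥ L / t_tx = 15648 bits / 3.91571e-07 s = 40.0 Gbps.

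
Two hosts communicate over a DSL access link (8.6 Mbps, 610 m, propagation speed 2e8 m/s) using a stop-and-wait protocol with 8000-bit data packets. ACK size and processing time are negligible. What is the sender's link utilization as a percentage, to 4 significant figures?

t_tx = L/R = 8000/8600000 = 0.000930233 s.
t_prop = 610/200000000 = 3.05e-06 s; RTT = 6.1e-06 s.
Cycle = t_tx + RTT = 0.000936333 s.
Utilization = t_tx / cycle = 0.000930233/0.000936333 = 99.35 %.

99.35 %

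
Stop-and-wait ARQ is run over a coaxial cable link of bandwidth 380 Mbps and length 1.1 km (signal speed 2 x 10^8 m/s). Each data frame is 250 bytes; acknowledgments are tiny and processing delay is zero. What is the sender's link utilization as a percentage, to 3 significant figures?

t_tx = L/R = 2000/380000000 = 5.26316e-06 s.
t_prop = 1100/200000000 = 5.5e-06 s; RTT = 1.1e-05 s.
Cycle = t_tx + RTT = 1.62632e-05 s.
Utilization = t_tx / cycle = 5.26316e-06/1.62632e-05 = 32.4 %.

32.4 %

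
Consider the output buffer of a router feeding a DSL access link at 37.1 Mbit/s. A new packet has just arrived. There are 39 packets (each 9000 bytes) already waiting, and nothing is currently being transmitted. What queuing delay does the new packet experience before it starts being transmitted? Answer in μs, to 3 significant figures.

Each queued packet: L/R = 72000/37100000 = 1940.7 μs.
39 queued → 75687.3 μs.
Queuing delay = 75700 μs.

75700 μs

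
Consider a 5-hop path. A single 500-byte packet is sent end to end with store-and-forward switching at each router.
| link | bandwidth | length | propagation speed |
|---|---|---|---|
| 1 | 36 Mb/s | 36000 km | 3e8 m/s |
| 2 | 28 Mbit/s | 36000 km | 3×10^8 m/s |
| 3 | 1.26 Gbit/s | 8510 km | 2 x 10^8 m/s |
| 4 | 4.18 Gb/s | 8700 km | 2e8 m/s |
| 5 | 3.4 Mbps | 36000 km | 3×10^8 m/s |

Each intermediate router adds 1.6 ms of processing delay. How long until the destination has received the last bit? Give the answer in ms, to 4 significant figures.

453.9 ms

L = 500 × 8 = 4000 bits.
Transmission delays (L/R per hop): 0.111111, 0.142857, 0.0031746, 0.000956938, 1.17647 ms; sum = 1.43457 ms.
Propagation delays (d/s per hop): 120, 120, 42.55, 43.5, 120 ms; sum = 446.05 ms.
Processing at 4 router(s): 4 × 1.6 ms = 6.4 ms.
End-to-end = 453.9 ms.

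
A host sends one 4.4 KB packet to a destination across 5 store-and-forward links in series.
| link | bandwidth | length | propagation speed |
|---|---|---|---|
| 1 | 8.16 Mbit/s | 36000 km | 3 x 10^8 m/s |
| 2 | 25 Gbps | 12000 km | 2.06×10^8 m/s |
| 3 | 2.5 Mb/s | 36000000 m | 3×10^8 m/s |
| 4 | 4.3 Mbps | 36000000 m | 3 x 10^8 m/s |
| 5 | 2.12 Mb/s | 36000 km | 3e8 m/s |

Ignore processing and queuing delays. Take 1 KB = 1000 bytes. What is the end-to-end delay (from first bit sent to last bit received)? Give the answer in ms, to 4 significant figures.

L = 35200 bits.
Transmission delays (L/R per hop): 4.31373, 0.001408, 14.08, 8.18605, 16.6038 ms; sum = 43.185 ms.
Propagation delays (d/s per hop): 120, 58.2524, 120, 120, 120 ms; sum = 538.252 ms.
End-to-end = 581.4 ms.

581.4 ms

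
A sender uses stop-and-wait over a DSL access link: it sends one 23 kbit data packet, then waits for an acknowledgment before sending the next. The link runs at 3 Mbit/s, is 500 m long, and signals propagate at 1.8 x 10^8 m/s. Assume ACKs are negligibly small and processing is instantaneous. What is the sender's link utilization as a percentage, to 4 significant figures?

99.93 %

t_tx = L/R = 23000/3000000 = 0.00766667 s.
t_prop = 500/180000000 = 2.77778e-06 s; RTT = 5.55556e-06 s.
Cycle = t_tx + RTT = 0.00767222 s.
Utilization = t_tx / cycle = 0.00766667/0.00767222 = 99.93 %.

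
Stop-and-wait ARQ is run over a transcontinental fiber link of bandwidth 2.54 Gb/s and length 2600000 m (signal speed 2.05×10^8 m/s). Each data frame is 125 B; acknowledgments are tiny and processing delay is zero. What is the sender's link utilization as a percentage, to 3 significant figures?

0.00155 %

t_tx = L/R = 1000/2540000000 = 3.93701e-07 s.
t_prop = 2600000/2.05e+08 = 0.0126829 s; RTT = 0.0253659 s.
Cycle = t_tx + RTT = 0.0253662 s.
Utilization = t_tx / cycle = 3.93701e-07/0.0253662 = 0.00155 %.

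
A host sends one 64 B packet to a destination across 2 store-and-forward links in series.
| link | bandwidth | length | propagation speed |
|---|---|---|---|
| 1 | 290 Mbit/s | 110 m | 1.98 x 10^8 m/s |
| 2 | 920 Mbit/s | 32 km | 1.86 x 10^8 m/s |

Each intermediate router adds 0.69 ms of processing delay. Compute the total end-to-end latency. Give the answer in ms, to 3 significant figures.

L = 64 × 8 = 512 bits.
Transmission delays (L/R per hop): 0.00176552, 0.000556522 ms; sum = 0.00232204 ms.
Propagation delays (d/s per hop): 0.000555556, 0.172043 ms; sum = 0.172599 ms.
Processing at 1 router(s): 1 × 0.69 ms = 0.69 ms.
End-to-end = 0.865 ms.

0.865 ms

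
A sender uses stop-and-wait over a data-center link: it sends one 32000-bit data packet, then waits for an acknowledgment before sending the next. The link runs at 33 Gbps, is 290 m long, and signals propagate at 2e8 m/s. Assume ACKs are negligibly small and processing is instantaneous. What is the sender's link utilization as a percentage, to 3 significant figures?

25.1 %

t_tx = L/R = 32000/33000000000 = 9.69697e-07 s.
t_prop = 290/200000000 = 1.45e-06 s; RTT = 2.9e-06 s.
Cycle = t_tx + RTT = 3.8697e-06 s.
Utilization = t_tx / cycle = 9.69697e-07/3.8697e-06 = 25.1 %.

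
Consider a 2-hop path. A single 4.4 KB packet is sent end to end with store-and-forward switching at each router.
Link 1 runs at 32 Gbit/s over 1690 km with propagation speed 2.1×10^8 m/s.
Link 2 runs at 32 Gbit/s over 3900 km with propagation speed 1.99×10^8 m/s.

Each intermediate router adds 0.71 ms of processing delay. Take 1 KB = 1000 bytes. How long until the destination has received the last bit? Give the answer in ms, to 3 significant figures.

L = 35200 bits.
Transmission delay per hop = L/R = 35200/32000000000 = 0.0011 ms; 2 hops → 0.0022 ms.
Propagation delays (d/s per hop): 8.04762, 19.598 ms; sum = 27.6456 ms.
Processing at 1 router(s): 1 × 0.71 ms = 0.71 ms.
End-to-end = 28.4 ms.

28.4 ms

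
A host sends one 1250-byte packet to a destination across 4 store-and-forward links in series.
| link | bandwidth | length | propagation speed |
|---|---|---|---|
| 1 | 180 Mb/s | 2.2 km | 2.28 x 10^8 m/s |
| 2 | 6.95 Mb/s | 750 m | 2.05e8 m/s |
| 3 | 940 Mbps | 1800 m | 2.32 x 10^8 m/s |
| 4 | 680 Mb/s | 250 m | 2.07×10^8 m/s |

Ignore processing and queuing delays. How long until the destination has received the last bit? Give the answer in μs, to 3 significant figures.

L = 1250 × 8 = 10000 bits.
Transmission delays (L/R per hop): 55.5556, 1438.85, 10.6383, 14.7059 μs; sum = 1519.75 μs.
Propagation delays (d/s per hop): 9.64912, 3.65854, 7.75862, 1.20773 μs; sum = 22.274 μs.
End-to-end = 1540 μs.

1540 μs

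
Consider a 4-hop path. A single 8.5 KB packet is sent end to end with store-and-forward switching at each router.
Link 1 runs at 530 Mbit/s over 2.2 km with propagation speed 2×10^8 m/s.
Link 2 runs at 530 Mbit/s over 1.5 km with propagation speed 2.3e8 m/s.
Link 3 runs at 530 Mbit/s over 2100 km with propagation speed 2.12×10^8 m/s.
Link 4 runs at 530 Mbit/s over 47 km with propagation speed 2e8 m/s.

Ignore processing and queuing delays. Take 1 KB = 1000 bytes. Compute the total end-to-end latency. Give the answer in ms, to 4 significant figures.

10.67 ms

L = 68000 bits.
Transmission delay per hop = L/R = 68000/530000000 = 0.128302 ms; 4 hops → 0.513208 ms.
Propagation delays (d/s per hop): 0.011, 0.00652174, 9.90566, 0.235 ms; sum = 10.1582 ms.
End-to-end = 10.67 ms.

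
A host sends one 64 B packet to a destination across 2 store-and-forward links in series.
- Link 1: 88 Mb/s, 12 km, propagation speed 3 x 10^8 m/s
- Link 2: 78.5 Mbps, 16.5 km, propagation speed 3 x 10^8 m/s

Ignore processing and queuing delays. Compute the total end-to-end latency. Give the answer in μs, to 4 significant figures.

107.3 μs

L = 64 × 8 = 512 bits.
Transmission delays (L/R per hop): 5.81818, 6.52229 μs; sum = 12.3405 μs.
Propagation delays (d/s per hop): 40, 55 μs; sum = 95 μs.
End-to-end = 107.3 μs.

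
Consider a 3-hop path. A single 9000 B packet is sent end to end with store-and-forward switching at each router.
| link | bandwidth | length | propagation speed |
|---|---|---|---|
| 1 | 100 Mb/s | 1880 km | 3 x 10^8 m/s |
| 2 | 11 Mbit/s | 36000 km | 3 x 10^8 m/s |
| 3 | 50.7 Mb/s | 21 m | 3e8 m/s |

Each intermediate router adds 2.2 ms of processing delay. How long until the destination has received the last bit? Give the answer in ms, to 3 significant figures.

139 ms

L = 9000 × 8 = 72000 bits.
Transmission delays (L/R per hop): 0.72, 6.54545, 1.42012 ms; sum = 8.68557 ms.
Propagation delays (d/s per hop): 6.26667, 120, 7e-05 ms; sum = 126.267 ms.
Processing at 2 router(s): 2 × 2.2 ms = 4.4 ms.
End-to-end = 139 ms.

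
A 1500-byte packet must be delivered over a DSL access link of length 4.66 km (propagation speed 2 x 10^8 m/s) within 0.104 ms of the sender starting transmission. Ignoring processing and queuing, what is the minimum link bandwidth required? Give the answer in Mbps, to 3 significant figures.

149 Mbps

L = 12000 bits.
Propagation delay = 4660 / 200000000 = 0.0233 ms.
Transmission budget = 0.104 − 0.0233 = 0.0807 ms.
R ≥ L / t_tx = 12000 bits / 8.07e-05 s = 149 Mbps.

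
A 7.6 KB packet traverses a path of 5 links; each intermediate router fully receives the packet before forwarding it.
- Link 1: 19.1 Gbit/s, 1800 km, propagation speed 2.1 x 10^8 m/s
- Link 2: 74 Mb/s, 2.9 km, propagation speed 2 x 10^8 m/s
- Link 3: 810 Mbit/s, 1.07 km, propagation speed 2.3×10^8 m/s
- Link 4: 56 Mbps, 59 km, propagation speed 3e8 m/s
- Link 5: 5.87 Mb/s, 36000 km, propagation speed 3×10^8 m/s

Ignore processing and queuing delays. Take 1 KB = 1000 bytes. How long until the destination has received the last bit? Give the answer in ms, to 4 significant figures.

L = 60800 bits.
Transmission delays (L/R per hop): 0.00318325, 0.821622, 0.0750617, 1.08571, 10.3578 ms; sum = 12.3433 ms.
Propagation delays (d/s per hop): 8.57143, 0.0145, 0.00465217, 0.196667, 120 ms; sum = 128.787 ms.
End-to-end = 141.1 ms.

141.1 ms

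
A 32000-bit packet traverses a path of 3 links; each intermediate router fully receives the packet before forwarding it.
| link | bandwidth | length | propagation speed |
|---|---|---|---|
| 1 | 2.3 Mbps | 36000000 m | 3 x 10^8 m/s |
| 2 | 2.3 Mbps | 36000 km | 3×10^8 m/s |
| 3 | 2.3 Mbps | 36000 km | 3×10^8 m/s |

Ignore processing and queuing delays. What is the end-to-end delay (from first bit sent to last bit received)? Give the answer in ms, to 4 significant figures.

Transmission delay per hop = L/R = 32000/2300000 = 13.913 ms; 3 hops → 41.7391 ms.
Propagation delays (d/s per hop): 120, 120, 120 ms; sum = 360 ms.
End-to-end = 401.7 ms.

401.7 ms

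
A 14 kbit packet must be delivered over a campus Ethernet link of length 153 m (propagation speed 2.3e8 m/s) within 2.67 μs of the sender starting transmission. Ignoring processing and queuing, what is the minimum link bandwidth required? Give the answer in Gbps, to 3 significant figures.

Propagation delay = 153 / 2.3e+08 = 0.665217 μs.
Transmission budget = 2.67 − 0.665217 = 2.00478 μs.
R ≥ L / t_tx = 14000 bits / 2.00478e-06 s = 6.98 Gbps.

6.98 Gbps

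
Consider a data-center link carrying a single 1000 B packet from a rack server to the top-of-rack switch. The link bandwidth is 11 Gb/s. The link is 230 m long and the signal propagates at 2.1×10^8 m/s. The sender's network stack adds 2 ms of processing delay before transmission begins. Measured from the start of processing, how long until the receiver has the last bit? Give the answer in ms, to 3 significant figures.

2.00 ms

L = 1000 × 8 = 8000 bits.
Transmission delay = L/R = 8000 / 11000000000 = 0.000727273 ms.
Propagation delay = d/s = 230 m / 210000000 m/s = 0.00109524 ms.
Plus processing delay 2 ms = 2 ms.
Total = 2.00 ms.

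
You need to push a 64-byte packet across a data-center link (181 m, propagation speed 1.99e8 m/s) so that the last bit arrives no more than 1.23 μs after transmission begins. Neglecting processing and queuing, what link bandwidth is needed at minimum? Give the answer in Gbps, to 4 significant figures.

L = 512 bits.
Propagation delay = 181 / 199000000 = 0.909548 μs.
Transmission budget = 1.23 − 0.909548 = 0.320452 μs.
R ≥ L / t_tx = 512 bits / 3.20452e-07 s = 1.598 Gbps.

1.598 Gbps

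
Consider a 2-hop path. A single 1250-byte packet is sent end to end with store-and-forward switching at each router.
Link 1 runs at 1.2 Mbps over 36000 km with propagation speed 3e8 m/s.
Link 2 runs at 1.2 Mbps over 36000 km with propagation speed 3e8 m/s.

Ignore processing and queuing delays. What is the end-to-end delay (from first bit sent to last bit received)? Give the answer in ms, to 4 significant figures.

256.7 ms

L = 1250 × 8 = 10000 bits.
Transmission delay per hop = L/R = 10000/1200000 = 8.33333 ms; 2 hops → 16.6667 ms.
Propagation delays (d/s per hop): 120, 120 ms; sum = 240 ms.
End-to-end = 256.7 ms.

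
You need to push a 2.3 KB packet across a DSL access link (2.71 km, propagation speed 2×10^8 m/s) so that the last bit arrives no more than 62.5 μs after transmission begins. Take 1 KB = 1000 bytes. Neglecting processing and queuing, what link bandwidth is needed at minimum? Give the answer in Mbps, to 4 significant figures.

L = 18400 bits.
Propagation delay = 2710 / 200000000 = 13.55 μs.
Transmission budget = 62.5 − 13.55 = 48.95 μs.
R ≥ L / t_tx = 18400 bits / 4.895e-05 s = 375.9 Mbps.

375.9 Mbps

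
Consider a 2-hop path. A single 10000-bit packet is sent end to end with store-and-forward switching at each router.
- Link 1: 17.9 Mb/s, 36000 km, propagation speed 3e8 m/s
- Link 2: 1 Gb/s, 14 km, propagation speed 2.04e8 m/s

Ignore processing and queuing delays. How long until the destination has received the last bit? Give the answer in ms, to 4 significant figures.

120.6 ms

Transmission delays (L/R per hop): 0.558659, 0.01 ms; sum = 0.568659 ms.
Propagation delays (d/s per hop): 120, 0.0686275 ms; sum = 120.069 ms.
End-to-end = 120.6 ms.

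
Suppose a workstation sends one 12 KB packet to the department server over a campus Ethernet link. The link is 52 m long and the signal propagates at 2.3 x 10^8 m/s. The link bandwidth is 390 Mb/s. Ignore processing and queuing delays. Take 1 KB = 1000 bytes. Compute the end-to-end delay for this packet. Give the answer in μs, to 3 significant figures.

246 μs

L = 96000 bits.
Transmission delay = L/R = 96000 / 390000000 = 246.154 μs.
Propagation delay = d/s = 52 m / 2.3e+08 m/s = 0.226087 μs.
Total = 246 μs.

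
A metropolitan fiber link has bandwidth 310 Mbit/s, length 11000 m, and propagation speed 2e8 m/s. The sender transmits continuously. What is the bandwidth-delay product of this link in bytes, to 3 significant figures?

2130 bytes

Propagation delay = 11000 / 200000000 = 5.5e-05 s.
BDP = R × t_prop = 310000000 × 5.5e-05 = 17050 bits.
In bytes: 17050/8 = 2130 bytes.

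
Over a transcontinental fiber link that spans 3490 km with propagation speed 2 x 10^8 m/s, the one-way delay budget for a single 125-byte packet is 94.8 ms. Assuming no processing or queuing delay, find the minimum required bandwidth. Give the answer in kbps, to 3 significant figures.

L = 1000 bits.
Propagation delay = 3490000 / 200000000 = 17.45 ms.
Transmission budget = 94.8 − 17.45 = 77.35 ms.
R ≥ L / t_tx = 1000 bits / 0.07735 s = 12.9 kbps.

12.9 kbps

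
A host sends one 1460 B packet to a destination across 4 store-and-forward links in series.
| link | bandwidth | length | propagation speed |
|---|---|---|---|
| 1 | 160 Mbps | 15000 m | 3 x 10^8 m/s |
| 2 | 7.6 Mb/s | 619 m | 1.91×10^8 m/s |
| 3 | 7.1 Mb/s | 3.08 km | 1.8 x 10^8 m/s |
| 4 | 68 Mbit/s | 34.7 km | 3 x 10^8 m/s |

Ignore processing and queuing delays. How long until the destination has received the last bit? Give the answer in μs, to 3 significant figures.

3610 μs

L = 1460 × 8 = 11680 bits.
Transmission delays (L/R per hop): 73, 1536.84, 1645.07, 171.765 μs; sum = 3426.68 μs.
Propagation delays (d/s per hop): 50, 3.24084, 17.1111, 115.667 μs; sum = 186.019 μs.
End-to-end = 3610 μs.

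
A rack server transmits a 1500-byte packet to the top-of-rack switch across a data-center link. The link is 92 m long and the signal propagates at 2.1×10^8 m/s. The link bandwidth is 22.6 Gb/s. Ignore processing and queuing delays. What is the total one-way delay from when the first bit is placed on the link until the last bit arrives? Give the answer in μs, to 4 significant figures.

L = 1500 × 8 = 12000 bits.
Transmission delay = L/R = 12000 / 22600000000 = 0.530973 μs.
Propagation delay = d/s = 92 m / 210000000 m/s = 0.438095 μs.
Total = 0.9691 μs.

0.9691 μs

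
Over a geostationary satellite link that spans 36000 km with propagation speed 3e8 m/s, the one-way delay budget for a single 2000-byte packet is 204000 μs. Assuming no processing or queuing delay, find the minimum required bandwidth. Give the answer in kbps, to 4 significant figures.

190.5 kbps

L = 16000 bits.
Propagation delay = 36000000 / 300000000 = 120000 μs.
Transmission budget = 204000 − 120000 = 84000 μs.
R ≥ L / t_tx = 16000 bits / 0.084 s = 190.5 kbps.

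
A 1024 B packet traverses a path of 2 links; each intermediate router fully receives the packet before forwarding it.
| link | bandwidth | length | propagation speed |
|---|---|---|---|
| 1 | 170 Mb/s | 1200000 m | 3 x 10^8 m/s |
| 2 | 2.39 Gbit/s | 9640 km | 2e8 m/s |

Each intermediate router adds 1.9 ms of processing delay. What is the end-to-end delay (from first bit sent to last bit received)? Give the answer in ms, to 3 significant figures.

54.2 ms

L = 1024 × 8 = 8192 bits.
Transmission delays (L/R per hop): 0.0481882, 0.00342762 ms; sum = 0.0516159 ms.
Propagation delays (d/s per hop): 4, 48.2 ms; sum = 52.2 ms.
Processing at 1 router(s): 1 × 1.9 ms = 1.9 ms.
End-to-end = 54.2 ms.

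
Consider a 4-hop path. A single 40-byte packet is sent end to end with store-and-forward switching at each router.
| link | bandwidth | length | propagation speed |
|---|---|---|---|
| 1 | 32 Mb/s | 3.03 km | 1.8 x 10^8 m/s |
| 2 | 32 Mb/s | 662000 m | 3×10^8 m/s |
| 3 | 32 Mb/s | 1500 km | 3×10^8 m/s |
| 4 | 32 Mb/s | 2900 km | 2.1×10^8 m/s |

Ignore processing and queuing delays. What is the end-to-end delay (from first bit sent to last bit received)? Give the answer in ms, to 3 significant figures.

21.1 ms

L = 40 × 8 = 320 bits.
Transmission delay per hop = L/R = 320/32000000 = 0.01 ms; 4 hops → 0.04 ms.
Propagation delays (d/s per hop): 0.0168333, 2.20667, 5, 13.8095 ms; sum = 21.033 ms.
End-to-end = 21.1 ms.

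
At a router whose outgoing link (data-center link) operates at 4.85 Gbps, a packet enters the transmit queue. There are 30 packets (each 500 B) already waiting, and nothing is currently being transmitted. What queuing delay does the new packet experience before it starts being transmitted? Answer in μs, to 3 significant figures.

Each queued packet: L/R = 4000/4850000000 = 0.824742 μs.
30 queued → 24.7423 μs.
Queuing delay = 24.7 μs.

24.7 μs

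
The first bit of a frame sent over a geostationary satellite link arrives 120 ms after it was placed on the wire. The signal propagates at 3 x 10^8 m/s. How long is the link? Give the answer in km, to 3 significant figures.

36000 km

d = s × t_prop = 300000000 × 0.12 = 36000 km.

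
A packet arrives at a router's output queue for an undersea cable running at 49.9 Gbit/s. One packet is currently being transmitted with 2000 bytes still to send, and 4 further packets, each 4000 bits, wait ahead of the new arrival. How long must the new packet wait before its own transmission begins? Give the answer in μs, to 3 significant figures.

0.641 μs

Each queued packet: L/R = 4000/49900000000 = 0.0801603 μs.
4 queued → 0.320641 μs.
Plus remaining 16000 bits of current packet: 0.320641 μs.
Queuing delay = 0.641 μs.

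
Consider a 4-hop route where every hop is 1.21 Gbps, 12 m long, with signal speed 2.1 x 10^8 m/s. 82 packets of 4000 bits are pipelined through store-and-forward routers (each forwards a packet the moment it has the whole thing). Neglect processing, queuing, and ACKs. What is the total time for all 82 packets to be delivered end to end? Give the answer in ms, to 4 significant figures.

0.2812 ms

Per-hop transmission t_tx = L/R = 4000/1210000000 = 0.00330579 ms.
Per-hop propagation t_prop = 12/210000000 = 5.71429e-05 ms.
Pipeline fill: first packet needs 4·t_tx to clear all hops; remaining 81 packets each add one t_tx.
Total = (4+82-1)·t_tx + 4·t_prop = 85·0.00330579 + 4·5.71429e-05 = 0.2812 ms.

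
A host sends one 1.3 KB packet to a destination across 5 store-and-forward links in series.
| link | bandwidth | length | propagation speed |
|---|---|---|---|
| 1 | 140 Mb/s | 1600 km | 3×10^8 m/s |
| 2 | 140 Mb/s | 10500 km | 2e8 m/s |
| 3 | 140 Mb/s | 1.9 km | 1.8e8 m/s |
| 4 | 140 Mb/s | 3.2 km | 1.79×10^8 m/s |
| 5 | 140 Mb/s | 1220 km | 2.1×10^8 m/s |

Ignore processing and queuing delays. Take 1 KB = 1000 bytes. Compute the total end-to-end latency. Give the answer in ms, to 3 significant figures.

L = 10400 bits.
Transmission delay per hop = L/R = 10400/140000000 = 0.0742857 ms; 5 hops → 0.371429 ms.
Propagation delays (d/s per hop): 5.33333, 52.5, 0.0105556, 0.0178771, 5.80952 ms; sum = 63.6713 ms.
End-to-end = 64.0 ms.

64.0 ms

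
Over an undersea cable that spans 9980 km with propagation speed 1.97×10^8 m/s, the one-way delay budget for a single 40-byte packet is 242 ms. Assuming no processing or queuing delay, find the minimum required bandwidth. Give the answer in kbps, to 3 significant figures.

1.67 kbps

L = 320 bits.
Propagation delay = 9980000 / 197000000 = 50.6599 ms.
Transmission budget = 242 − 50.6599 = 191.34 ms.
R ≥ L / t_tx = 320 bits / 0.19134 s = 1.67 kbps.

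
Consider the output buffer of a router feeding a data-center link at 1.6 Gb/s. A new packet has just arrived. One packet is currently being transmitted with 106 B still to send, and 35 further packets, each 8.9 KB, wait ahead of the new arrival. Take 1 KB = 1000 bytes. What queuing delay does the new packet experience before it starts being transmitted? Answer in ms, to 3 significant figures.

1.56 ms

Each queued packet: L/R = 71200/1600000000 = 0.0445 ms.
35 queued → 1.5575 ms.
Plus remaining 848 bits of current packet: 0.00053 ms.
Queuing delay = 1.56 ms.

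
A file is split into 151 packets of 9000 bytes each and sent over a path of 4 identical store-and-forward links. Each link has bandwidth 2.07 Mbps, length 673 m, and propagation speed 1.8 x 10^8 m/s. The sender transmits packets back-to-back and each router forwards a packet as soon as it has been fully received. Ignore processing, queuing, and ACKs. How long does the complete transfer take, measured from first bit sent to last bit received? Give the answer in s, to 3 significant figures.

5.36 s

Per-hop transmission t_tx = L/R = 72000/2.07e+06 = 0.0347826 s.
Per-hop propagation t_prop = 673/180000000 = 3.73889e-06 s.
Pipeline fill: first packet needs 4·t_tx to clear all hops; remaining 150 packets each add one t_tx.
Total = (4+151-1)·t_tx + 4·t_prop = 154·0.0347826 + 4·3.73889e-06 = 5.36 s.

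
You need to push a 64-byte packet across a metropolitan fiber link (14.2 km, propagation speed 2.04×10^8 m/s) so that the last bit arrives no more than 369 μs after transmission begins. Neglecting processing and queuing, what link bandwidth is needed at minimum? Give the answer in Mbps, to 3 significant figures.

L = 512 bits.
Propagation delay = 14200 / 204000000 = 69.6078 μs.
Transmission budget = 369 − 69.6078 = 299.392 μs.
R ≥ L / t_tx = 512 bits / 0.000299392 s = 1.71 Mbps.

1.71 Mbps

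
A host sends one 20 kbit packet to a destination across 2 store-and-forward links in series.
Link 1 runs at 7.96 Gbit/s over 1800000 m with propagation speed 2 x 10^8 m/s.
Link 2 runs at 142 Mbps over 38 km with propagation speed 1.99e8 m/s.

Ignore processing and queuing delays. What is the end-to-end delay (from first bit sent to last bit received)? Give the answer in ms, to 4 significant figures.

L = 20000 bits.
Transmission delays (L/R per hop): 0.00251256, 0.140845 ms; sum = 0.143358 ms.
Propagation delays (d/s per hop): 9, 0.190955 ms; sum = 9.19095 ms.
End-to-end = 9.334 ms.

9.334 ms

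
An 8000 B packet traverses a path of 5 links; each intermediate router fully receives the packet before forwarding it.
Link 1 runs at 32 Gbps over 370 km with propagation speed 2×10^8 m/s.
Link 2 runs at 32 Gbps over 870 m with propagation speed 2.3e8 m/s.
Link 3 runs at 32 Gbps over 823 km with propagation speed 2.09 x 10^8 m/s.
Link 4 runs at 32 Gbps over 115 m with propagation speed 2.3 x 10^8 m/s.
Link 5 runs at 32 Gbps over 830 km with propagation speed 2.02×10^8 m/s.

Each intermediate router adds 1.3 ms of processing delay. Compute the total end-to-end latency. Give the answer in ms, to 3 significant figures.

L = 8000 × 8 = 64000 bits.
Transmission delay per hop = L/R = 64000/32000000000 = 0.002 ms; 5 hops → 0.01 ms.
Propagation delays (d/s per hop): 1.85, 0.00378261, 3.9378, 0.0005, 4.10891 ms; sum = 9.90099 ms.
Processing at 4 router(s): 4 × 1.3 ms = 5.2 ms.
End-to-end = 15.1 ms.

15.1 ms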